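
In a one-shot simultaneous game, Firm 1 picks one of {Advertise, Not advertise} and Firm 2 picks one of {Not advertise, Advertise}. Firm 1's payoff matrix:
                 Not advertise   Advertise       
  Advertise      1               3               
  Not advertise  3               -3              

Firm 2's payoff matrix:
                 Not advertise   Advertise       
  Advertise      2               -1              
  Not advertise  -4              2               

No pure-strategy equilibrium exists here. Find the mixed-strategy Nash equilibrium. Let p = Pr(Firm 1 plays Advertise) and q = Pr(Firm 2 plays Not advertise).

Firm 1's mix must leave Firm 2 indifferent between Not advertise and Advertise.
  Firm 2's expected payoff from Not advertise: p·2 + (1−p)·(-4) = 6p - 4
  Firm 2's expected payoff from Advertise: p·(-1) + (1−p)·2 = -3p + 2
  6p - 4 = -3p + 2  ⇒  9p = 6  ⇒  p = 2/3.
In a mixed equilibrium Firm 1 is indifferent between Advertise and Not advertise; this condition fixes q.
  Firm 1's payoff to Advertise: q·1 + (1−q)·3 = -2q + 3
  Firm 1's payoff to Not advertise: q·3 + (1−q)·(-3) = 6q - 3
  -2q + 3 = 6q - 3  ⇒  -8q = -6  ⇒  q = 3/4.

p = 2/3, q = 3/4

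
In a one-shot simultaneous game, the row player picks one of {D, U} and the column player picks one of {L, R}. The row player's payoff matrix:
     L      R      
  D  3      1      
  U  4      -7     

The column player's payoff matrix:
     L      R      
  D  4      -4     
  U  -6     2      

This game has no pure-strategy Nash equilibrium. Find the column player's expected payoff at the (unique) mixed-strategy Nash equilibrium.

-1

For the column player to be willing to mix, the column player must be indifferent between L and R, which pins down the row player's mix.
  the column player's payoff from L: p·4 + (1−p)·(-6) = 10p - 6
  the column player's payoff from R: p·(-4) + (1−p)·2 = -6p + 2
  10p - 6 = -6p + 2  ⇒  16p = 8  ⇒  p = 1/2.
At equilibrium the column player is indifferent across columns, so the column player's payoff equals the payoff from L: (1/2)·4 + (1/2)·(-6) = -1.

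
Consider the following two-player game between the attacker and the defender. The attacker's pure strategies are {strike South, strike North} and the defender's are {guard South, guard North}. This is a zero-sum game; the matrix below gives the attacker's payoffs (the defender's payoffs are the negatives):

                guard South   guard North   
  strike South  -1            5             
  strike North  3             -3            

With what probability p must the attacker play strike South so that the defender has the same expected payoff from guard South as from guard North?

p = 1/2

In a mixed equilibrium the defender is indifferent between guard South and guard North; this condition fixes p.
  the defender's expected payoff from guard South: p·1 + (1−p)·(-3) = 4p - 3
  the defender's expected payoff from guard North: p·(-5) + (1−p)·3 = -8p + 3
  4p - 3 = -8p + 3  ⇒  12p = 6  ⇒  p = 1/2.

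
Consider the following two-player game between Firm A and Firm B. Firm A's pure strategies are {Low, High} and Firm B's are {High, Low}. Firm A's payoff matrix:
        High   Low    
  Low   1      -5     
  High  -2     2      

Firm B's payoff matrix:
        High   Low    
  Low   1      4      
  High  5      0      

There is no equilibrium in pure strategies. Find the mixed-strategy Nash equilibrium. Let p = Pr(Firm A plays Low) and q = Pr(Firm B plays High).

Set Firm B's expected payoff from High equal to that from Low:
  Firm B's payoff from High: p·1 + (1−p)·5 = -4p + 5
  Firm B's payoff from Low: p·4 + (1−p)·0 = 4p
  -4p + 5 = 4p  ⇒  -8p = -5  ⇒  p = 5/8.
In a mixed equilibrium Firm A is indifferent between Low and High; this condition fixes q.
  Firm A's expected payoff from Low: q·1 + (1−q)·(-5) = 6q - 5
  Firm A's expected payoff from High: q·(-2) + (1−q)·2 = -4q + 2
  6q - 5 = -4q + 2  ⇒  10q = 7  ⇒  q = 7/10.

p = 5/8, q = 7/10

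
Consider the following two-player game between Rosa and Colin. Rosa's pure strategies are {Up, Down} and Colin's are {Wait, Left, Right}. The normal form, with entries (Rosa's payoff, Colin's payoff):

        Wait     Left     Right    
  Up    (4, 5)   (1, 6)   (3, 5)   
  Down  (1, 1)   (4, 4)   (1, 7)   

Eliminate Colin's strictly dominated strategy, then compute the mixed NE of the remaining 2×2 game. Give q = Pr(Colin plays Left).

Colin's strategy Wait is strictly dominated by Left: 6 > 5 and 4 > 1. Eliminate Wait.
Rosa's indifference between Up and Down determines Colin's mixing probability q:
  Rosa's payoff to Up: q·1 + (1−q)·3 = -2q + 3
  Rosa's payoff to Down: q·4 + (1−q)·1 = 3q + 1
  -2q + 3 = 3q + 1  ⇒  -5q = -2  ⇒  q = 2/5.

q = 2/5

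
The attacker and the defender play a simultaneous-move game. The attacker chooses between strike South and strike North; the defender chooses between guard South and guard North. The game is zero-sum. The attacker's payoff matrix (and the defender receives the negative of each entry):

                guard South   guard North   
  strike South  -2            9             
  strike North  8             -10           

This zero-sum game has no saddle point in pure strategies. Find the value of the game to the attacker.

v = 52/29

The defender's mix must leave the attacker indifferent between strike South and strike North.
  the attacker's payoff to strike South: q·(-2) + (1−q)·9 = -11q + 9
  the attacker's payoff to strike North: q·8 + (1−q)·(-10) = 18q - 10
  -11q + 9 = 18q - 10  ⇒  -29q = -19  ⇒  q = 19/29.
The value is the attacker's expected payoff against this mix (using strike South): (19/29)·(-2) + (10/29)·9 = 52/29.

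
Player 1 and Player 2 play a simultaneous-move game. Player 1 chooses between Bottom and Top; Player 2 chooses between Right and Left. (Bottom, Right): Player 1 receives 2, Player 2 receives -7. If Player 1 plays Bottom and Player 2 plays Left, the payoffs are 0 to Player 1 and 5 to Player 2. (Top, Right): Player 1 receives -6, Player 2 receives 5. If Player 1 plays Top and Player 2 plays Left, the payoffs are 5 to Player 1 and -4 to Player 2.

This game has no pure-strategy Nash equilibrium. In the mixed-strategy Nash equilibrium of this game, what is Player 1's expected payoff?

10/13

Player 2's mix must leave Player 1 indifferent between Bottom and Top.
  Player 1's payoff to Bottom: q·2 + (1−q)·0 = 2q
  Player 1's payoff to Top: q·(-6) + (1−q)·5 = -11q + 5
  2q = -11q + 5  ⇒  13q = 5  ⇒  q = 5/13.
At equilibrium Player 1 is indifferent across rows, so Player 1's payoff equals the payoff from Bottom: (5/13)·2 + (8/13)·0 = 10/13.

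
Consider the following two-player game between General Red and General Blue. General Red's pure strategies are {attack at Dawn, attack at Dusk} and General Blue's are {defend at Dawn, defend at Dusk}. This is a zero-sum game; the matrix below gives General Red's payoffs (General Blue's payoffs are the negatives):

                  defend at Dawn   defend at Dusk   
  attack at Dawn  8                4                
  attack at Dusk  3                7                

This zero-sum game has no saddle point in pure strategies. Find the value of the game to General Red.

General Red's indifference between attack at Dawn and attack at Dusk determines General Blue's mixing probability q:
  General Red's payoff from attack at Dawn: q·8 + (1−q)·4 = 4q + 4
  General Red's payoff from attack at Dusk: q·3 + (1−q)·7 = -4q + 7
  4q + 4 = -4q + 7  ⇒  8q = 3  ⇒  q = 3/8.
The value is General Red's expected payoff against this mix (using attack at Dawn): (3/8)·8 + (5/8)·4 = 11/2.

v = 11/2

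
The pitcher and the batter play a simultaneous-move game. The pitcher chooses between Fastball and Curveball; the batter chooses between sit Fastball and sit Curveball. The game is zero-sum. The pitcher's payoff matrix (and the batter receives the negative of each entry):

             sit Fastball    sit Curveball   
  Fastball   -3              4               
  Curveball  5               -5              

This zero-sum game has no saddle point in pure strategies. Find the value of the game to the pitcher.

v = 5/17

The pitcher's indifference between Fastball and Curveball determines the batter's mixing probability q:
  the pitcher's payoff from Fastball: q·(-3) + (1−q)·4 = -7q + 4
  the pitcher's payoff from Curveball: q·5 + (1−q)·(-5) = 10q - 5
  -7q + 4 = 10q - 5  ⇒  -17q = -9  ⇒  q = 9/17.
The value is the pitcher's expected payoff against this mix (using Fastball): (9/17)·(-3) + (8/17)·4 = 5/17.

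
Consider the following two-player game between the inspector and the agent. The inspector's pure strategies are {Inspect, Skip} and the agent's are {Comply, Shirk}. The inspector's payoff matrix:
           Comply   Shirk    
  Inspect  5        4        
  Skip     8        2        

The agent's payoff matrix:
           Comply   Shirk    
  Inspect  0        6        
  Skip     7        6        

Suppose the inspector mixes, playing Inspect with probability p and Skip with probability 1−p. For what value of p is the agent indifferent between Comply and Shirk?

The inspector's mix must leave the agent indifferent between Comply and Shirk.
  the agent's payoff to Comply: p·0 + (1−p)·7 = -7p + 7
  the agent's payoff to Shirk: p·6 + (1−p)·6 = 6
  -7p + 7 = 6  ⇒  -7p = -1  ⇒  p = 1/7.

p = 1/7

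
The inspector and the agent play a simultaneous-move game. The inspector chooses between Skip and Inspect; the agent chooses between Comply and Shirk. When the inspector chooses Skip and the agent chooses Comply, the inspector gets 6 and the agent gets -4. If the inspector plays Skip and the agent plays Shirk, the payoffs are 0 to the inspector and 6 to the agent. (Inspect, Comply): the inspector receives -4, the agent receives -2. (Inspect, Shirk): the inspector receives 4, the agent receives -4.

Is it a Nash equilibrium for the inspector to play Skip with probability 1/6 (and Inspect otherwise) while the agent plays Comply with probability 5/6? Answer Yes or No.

Given the agent's mix q = 5/6, the inspector's payoff from Skip is 5 but from Inspect is -8/3. The inspector strictly prefers Skip, so the inspector would not mix.
So the proposed profile is not a Nash equilibrium.

No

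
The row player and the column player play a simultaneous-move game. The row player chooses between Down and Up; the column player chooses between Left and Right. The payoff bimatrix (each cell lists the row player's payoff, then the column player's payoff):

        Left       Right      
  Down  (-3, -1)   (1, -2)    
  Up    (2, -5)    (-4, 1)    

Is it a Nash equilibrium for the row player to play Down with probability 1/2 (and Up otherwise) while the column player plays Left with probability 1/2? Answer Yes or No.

Given the row player's mix p = 1/2, the column player's payoff from Left is -3 but from Right is -1/2. The column player strictly prefers Right, so the column player would not mix.
So the proposed profile is not a Nash equilibrium.

No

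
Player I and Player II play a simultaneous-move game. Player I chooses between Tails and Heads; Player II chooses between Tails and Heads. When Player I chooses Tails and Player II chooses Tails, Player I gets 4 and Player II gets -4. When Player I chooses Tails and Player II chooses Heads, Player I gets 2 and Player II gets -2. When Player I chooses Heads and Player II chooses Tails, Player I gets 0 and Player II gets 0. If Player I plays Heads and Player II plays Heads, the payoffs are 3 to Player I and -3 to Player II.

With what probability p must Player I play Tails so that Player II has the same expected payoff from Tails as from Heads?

p = 3/5

Set Player II's expected payoff from Tails equal to that from Heads:
  Player II's payoff to Tails: p·(-4) + (1−p)·0 = -4p
  Player II's payoff to Heads: p·(-2) + (1−p)·(-3) = p - 3
  -4p = p - 3  ⇒  -5p = -3  ⇒  p = 3/5.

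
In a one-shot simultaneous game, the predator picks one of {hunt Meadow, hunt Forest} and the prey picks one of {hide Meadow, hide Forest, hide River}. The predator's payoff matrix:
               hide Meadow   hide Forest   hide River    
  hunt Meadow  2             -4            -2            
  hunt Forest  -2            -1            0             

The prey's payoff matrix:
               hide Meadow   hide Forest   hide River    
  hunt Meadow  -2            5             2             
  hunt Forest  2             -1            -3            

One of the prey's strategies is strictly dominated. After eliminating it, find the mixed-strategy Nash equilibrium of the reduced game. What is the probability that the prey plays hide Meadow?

q = 3/7

The prey's strategy hide River is strictly dominated by hide Forest: 5 > 2 and -1 > -3. Eliminate hide River.
The prey's mix must leave the predator indifferent between hunt Meadow and hunt Forest.
  the predator's expected payoff from hunt Meadow: q·2 + (1−q)·(-4) = 6q - 4
  the predator's expected payoff from hunt Forest: q·(-2) + (1−q)·(-1) = -q - 1
  6q - 4 = -q - 1  ⇒  7q = 3  ⇒  q = 3/7.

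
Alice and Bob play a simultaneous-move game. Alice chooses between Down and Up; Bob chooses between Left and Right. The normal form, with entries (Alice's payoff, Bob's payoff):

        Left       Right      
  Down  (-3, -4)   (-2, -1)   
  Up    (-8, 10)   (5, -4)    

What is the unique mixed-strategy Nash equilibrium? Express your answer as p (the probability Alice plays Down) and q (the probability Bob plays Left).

p = 14/17, q = 7/12

For Bob to be willing to mix, Bob must be indifferent between Left and Right, which pins down Alice's mix.
  Bob's payoff from Left: p·(-4) + (1−p)·10 = -14p + 10
  Bob's payoff from Right: p·(-1) + (1−p)·(-4) = 3p - 4
  -14p + 10 = 3p - 4  ⇒  -17p = -14  ⇒  p = 14/17.
For Alice to be willing to mix, Alice must be indifferent between Down and Up, which pins down Bob's mix.
  Alice's payoff from Down: q·(-3) + (1−q)·(-2) = -q - 2
  Alice's payoff from Up: q·(-8) + (1−q)·5 = -13q + 5
  -q - 2 = -13q + 5  ⇒  12q = 7  ⇒  q = 7/12.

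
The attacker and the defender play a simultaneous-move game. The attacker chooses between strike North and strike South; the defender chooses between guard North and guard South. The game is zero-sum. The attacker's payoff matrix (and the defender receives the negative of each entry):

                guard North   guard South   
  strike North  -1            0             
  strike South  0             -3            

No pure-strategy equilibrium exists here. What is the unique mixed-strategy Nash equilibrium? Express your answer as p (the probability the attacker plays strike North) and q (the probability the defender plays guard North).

p = 3/4, q = 3/4

In a mixed equilibrium the defender is indifferent between guard North and guard South; this condition fixes p.
  the defender's payoff to guard North: p·1 + (1−p)·0 = p
  the defender's payoff to guard South: p·0 + (1−p)·3 = -3p + 3
  p = -3p + 3  ⇒  4p = 3  ⇒  p = 3/4.
For the attacker to be willing to mix, the attacker must be indifferent between strike North and strike South, which pins down the defender's mix.
  the attacker's expected payoff from strike North: q·(-1) + (1−q)·0 = -q
  the attacker's expected payoff from strike South: q·0 + (1−q)·(-3) = 3q - 3
  -q = 3q - 3  ⇒  -4q = -3  ⇒  q = 3/4.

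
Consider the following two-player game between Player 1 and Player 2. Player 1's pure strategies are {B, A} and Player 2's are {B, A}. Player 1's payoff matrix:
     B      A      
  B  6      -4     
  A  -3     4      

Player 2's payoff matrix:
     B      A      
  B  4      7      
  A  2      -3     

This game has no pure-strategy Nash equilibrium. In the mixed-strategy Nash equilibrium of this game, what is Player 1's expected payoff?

Player 1's indifference between B and A determines Player 2's mixing probability q:
  Player 1's payoff from B: q·6 + (1−q)·(-4) = 10q - 4
  Player 1's payoff from A: q·(-3) + (1−q)·4 = -7q + 4
  10q - 4 = -7q + 4  ⇒  17q = 8  ⇒  q = 8/17.
At equilibrium Player 1 is indifferent across rows, so Player 1's payoff equals the payoff from B: (8/17)·6 + (9/17)·(-4) = 12/17.

12/17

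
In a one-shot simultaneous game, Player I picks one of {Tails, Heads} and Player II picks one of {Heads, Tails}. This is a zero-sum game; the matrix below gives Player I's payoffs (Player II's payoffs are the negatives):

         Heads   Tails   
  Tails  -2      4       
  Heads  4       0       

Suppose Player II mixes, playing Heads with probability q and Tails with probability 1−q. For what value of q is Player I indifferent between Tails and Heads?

Set Player I's expected payoff from Tails equal to that from Heads:
  Player I's expected payoff from Tails: q·(-2) + (1−q)·4 = -6q + 4
  Player I's expected payoff from Heads: q·4 + (1−q)·0 = 4q
  -6q + 4 = 4q  ⇒  -10q = -4  ⇒  q = 2/5.

q = 2/5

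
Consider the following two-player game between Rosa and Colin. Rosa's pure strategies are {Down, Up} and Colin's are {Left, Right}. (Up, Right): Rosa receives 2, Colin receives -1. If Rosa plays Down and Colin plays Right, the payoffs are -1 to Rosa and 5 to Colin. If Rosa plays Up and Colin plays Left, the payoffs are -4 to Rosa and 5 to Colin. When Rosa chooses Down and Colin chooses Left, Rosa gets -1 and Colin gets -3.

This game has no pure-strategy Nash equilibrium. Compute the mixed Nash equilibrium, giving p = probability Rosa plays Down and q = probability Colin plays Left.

p = 3/7, q = 1/2

In a mixed equilibrium Colin is indifferent between Left and Right; this condition fixes p.
  Colin's payoff to Left: p·(-3) + (1−p)·5 = -8p + 5
  Colin's payoff to Right: p·5 + (1−p)·(-1) = 6p - 1
  -8p + 5 = 6p - 1  ⇒  -14p = -6  ⇒  p = 3/7.
For Rosa to be willing to mix, Rosa must be indifferent between Down and Up, which pins down Colin's mix.
  Rosa's expected payoff from Down: q·(-1) + (1−q)·(-1) = -1
  Rosa's expected payoff from Up: q·(-4) + (1−q)·2 = -6q + 2
  -1 = -6q + 2  ⇒  6q = 3  ⇒  q = 1/2.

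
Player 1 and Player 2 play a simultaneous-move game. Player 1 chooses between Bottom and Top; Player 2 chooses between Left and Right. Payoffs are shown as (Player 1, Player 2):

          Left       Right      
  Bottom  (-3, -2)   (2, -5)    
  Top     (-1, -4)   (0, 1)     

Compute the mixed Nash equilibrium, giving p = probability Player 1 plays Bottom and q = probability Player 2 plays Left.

p = 5/8, q = 1/2

Player 2's indifference between Left and Right determines Player 1's mixing probability p:
  Player 2's payoff to Left: p·(-2) + (1−p)·(-4) = 2p - 4
  Player 2's payoff to Right: p·(-5) + (1−p)·1 = -6p + 1
  2p - 4 = -6p + 1  ⇒  8p = 5  ⇒  p = 5/8.
In a mixed equilibrium Player 1 is indifferent between Bottom and Top; this condition fixes q.
  Player 1's payoff to Bottom: q·(-3) + (1−q)·2 = -5q + 2
  Player 1's payoff to Top: q·(-1) + (1−q)·0 = -q
  -5q + 2 = -q  ⇒  -4q = -2  ⇒  q = 1/2.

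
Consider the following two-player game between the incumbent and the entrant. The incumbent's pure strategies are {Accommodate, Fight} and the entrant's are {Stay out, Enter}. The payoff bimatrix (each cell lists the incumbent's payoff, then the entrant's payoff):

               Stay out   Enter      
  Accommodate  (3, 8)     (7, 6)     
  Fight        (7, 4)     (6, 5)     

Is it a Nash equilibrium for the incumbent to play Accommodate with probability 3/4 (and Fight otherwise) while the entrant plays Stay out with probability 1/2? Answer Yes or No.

No

Given the incumbent's mix p = 3/4, the entrant's payoff from Stay out is 7 but from Enter is 23/4. The entrant strictly prefers Stay out, so the entrant would not mix.
So the proposed profile is not a Nash equilibrium.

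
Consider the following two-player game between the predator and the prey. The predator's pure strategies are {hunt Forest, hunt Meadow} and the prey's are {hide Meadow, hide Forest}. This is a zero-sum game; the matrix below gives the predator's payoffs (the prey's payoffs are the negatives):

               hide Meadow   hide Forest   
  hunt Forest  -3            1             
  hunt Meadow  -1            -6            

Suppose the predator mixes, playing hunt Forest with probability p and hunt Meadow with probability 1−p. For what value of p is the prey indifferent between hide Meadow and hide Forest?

p = 5/9

Set the prey's expected payoff from hide Meadow equal to that from hide Forest:
  the prey's payoff to hide Meadow: p·3 + (1−p)·1 = 2p + 1
  the prey's payoff to hide Forest: p·(-1) + (1−p)·6 = -7p + 6
  2p + 1 = -7p + 6  ⇒  9p = 5  ⇒  p = 5/9.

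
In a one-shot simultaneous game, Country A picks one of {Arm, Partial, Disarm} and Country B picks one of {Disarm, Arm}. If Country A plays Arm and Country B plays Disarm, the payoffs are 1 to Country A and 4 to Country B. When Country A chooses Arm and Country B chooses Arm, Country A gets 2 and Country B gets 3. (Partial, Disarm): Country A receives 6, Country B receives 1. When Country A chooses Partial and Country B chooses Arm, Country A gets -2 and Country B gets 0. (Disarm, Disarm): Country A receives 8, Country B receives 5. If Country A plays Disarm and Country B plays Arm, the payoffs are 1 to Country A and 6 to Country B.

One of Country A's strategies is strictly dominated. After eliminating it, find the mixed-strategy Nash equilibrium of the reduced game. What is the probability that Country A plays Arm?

p = 1/2

Country A's strategy Partial is strictly dominated by Disarm: 8 > 6 and 1 > -2. Eliminate Partial.
Country B's indifference between Disarm and Arm determines Country A's mixing probability p:
  Country B's expected payoff from Disarm: p·4 + (1−p)·5 = -p + 5
  Country B's expected payoff from Arm: p·3 + (1−p)·6 = -3p + 6
  -p + 5 = -3p + 6  ⇒  2p = 1  ⇒  p = 1/2.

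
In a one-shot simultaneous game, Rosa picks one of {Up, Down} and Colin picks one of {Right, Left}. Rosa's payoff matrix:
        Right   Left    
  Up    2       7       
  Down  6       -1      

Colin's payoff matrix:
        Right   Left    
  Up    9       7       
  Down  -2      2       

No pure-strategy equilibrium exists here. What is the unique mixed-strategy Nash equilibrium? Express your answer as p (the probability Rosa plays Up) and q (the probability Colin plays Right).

In a mixed equilibrium Colin is indifferent between Right and Left; this condition fixes p.
  Colin's expected payoff from Right: p·9 + (1−p)·(-2) = 11p - 2
  Colin's expected payoff from Left: p·7 + (1−p)·2 = 5p + 2
  11p - 2 = 5p + 2  ⇒  6p = 4  ⇒  p = 2/3.
Set Rosa's expected payoff from Up equal to that from Down:
  Rosa's payoff from Up: q·2 + (1−q)·7 = -5q + 7
  Rosa's payoff from Down: q·6 + (1−q)·(-1) = 7q - 1
  -5q + 7 = 7q - 1  ⇒  -12q = -8  ⇒  q = 2/3.

p = 2/3, q = 2/3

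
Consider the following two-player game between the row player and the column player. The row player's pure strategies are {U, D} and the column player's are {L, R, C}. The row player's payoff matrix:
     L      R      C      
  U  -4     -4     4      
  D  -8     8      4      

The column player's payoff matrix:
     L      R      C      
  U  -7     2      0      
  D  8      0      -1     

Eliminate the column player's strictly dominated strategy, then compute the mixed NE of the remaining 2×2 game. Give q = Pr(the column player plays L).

q = 3/4

The column player's strategy C is strictly dominated by R: 2 > 0 and 0 > -1. Eliminate C.
The column player's mix must leave the row player indifferent between U and D.
  the row player's expected payoff from U: q·(-4) + (1−q)·(-4) = -4
  the row player's expected payoff from D: q·(-8) + (1−q)·8 = -16q + 8
  -4 = -16q + 8  ⇒  16q = 12  ⇒  q = 3/4.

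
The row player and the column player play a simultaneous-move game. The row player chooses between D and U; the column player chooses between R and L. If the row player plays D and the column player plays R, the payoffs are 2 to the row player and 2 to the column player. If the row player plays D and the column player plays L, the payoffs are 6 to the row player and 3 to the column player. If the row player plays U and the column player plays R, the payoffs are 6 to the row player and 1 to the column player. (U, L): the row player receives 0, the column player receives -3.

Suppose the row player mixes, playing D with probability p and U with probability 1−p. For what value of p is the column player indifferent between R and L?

Set the column player's expected payoff from R equal to that from L:
  the column player's expected payoff from R: p·2 + (1−p)·1 = p + 1
  the column player's expected payoff from L: p·3 + (1−p)·(-3) = 6p - 3
  p + 1 = 6p - 3  ⇒  -5p = -4  ⇒  p = 4/5.

p = 4/5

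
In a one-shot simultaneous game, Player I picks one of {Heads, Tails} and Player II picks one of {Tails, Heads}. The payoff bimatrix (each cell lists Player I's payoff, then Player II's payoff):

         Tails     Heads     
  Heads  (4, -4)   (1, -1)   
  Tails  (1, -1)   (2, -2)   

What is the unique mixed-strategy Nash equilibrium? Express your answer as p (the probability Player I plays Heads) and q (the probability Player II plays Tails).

p = 1/4, q = 1/4

In a mixed equilibrium Player II is indifferent between Tails and Heads; this condition fixes p.
  Player II's expected payoff from Tails: p·(-4) + (1−p)·(-1) = -3p - 1
  Player II's expected payoff from Heads: p·(-1) + (1−p)·(-2) = p - 2
  -3p - 1 = p - 2  ⇒  -4p = -1  ⇒  p = 1/4.
For Player I to be willing to mix, Player I must be indifferent between Heads and Tails, which pins down Player II's mix.
  Player I's payoff from Heads: q·4 + (1−q)·1 = 3q + 1
  Player I's payoff from Tails: q·1 + (1−q)·2 = -q + 2
  3q + 1 = -q + 2  ⇒  4q = 1  ⇒  q = 1/4.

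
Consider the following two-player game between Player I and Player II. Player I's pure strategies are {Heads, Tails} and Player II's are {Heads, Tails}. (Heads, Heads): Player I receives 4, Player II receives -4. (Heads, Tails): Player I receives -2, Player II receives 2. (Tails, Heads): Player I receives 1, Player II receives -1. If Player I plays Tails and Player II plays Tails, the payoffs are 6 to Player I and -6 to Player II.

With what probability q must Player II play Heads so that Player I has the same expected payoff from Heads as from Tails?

q = 8/11

For Player I to be willing to mix, Player I must be indifferent between Heads and Tails, which pins down Player II's mix.
  Player I's payoff from Heads: q·4 + (1−q)·(-2) = 6q - 2
  Player I's payoff from Tails: q·1 + (1−q)·6 = -5q + 6
  6q - 2 = -5q + 6  ⇒  11q = 8  ⇒  q = 8/11.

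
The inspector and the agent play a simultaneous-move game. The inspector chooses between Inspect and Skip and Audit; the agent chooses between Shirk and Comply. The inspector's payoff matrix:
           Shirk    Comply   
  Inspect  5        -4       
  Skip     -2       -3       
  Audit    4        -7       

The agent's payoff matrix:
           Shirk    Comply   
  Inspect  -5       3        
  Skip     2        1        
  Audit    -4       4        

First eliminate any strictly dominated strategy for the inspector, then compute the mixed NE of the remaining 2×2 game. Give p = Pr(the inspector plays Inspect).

p = 1/9

The inspector's strategy Audit is strictly dominated by Inspect: 5 > 4 and -4 > -7. Eliminate Audit.
Set the agent's expected payoff from Shirk equal to that from Comply:
  the agent's expected payoff from Shirk: p·(-5) + (1−p)·2 = -7p + 2
  the agent's expected payoff from Comply: p·3 + (1−p)·1 = 2p + 1
  -7p + 2 = 2p + 1  ⇒  -9p = -1  ⇒  p = 1/9.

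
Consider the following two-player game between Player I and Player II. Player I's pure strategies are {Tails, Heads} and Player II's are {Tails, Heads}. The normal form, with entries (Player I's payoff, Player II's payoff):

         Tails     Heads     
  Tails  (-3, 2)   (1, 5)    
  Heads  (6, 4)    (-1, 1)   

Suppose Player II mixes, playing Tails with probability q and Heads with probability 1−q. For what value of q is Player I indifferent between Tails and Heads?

Player I's indifference between Tails and Heads determines Player II's mixing probability q:
  Player I's payoff from Tails: q·(-3) + (1−q)·1 = -4q + 1
  Player I's payoff from Heads: q·6 + (1−q)·(-1) = 7q - 1
  -4q + 1 = 7q - 1  ⇒  -11q = -2  ⇒  q = 2/11.

q = 2/11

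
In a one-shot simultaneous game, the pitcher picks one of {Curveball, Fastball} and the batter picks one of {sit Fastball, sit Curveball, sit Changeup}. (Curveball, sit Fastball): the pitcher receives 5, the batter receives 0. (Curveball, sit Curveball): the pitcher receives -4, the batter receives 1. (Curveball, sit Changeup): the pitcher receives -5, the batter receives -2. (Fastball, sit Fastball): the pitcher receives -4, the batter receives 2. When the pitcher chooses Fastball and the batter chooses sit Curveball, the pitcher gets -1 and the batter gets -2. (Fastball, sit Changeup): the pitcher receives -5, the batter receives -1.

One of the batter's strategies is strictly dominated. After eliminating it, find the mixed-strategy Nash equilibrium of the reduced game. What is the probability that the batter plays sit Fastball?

The batter's strategy sit Changeup is strictly dominated by sit Fastball: 0 > -2 and 2 > -1. Eliminate sit Changeup.
The pitcher's indifference between Curveball and Fastball determines the batter's mixing probability q:
  the pitcher's payoff to Curveball: q·5 + (1−q)·(-4) = 9q - 4
  the pitcher's payoff to Fastball: q·(-4) + (1−q)·(-1) = -3q - 1
  9q - 4 = -3q - 1  ⇒  12q = 3  ⇒  q = 1/4.

q = 1/4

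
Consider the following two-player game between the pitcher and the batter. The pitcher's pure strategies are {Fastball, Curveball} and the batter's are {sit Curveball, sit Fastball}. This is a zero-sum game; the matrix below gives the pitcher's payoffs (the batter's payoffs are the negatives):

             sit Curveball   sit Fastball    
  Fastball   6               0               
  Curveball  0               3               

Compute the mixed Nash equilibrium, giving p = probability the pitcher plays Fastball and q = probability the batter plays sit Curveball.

For the batter to be willing to mix, the batter must be indifferent between sit Curveball and sit Fastball, which pins down the pitcher's mix.
  the batter's payoff to sit Curveball: p·(-6) + (1−p)·0 = -6p
  the batter's payoff to sit Fastball: p·0 + (1−p)·(-3) = 3p - 3
  -6p = 3p - 3  ⇒  -9p = -3  ⇒  p = 1/3.
Set the pitcher's expected payoff from Fastball equal to that from Curveball:
  the pitcher's payoff to Fastball: q·6 + (1−q)·0 = 6q
  the pitcher's payoff to Curveball: q·0 + (1−q)·3 = -3q + 3
  6q = -3q + 3  ⇒  9q = 3  ⇒  q = 1/3.

p = 1/3, q = 1/3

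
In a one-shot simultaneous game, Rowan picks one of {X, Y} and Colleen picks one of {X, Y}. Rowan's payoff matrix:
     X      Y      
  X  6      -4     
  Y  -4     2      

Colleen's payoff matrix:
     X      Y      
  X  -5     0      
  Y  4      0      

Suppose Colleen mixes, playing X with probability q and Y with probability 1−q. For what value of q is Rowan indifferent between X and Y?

For Rowan to be willing to mix, Rowan must be indifferent between X and Y, which pins down Colleen's mix.
  Rowan's expected payoff from X: q·6 + (1−q)·(-4) = 10q - 4
  Rowan's expected payoff from Y: q·(-4) + (1−q)·2 = -6q + 2
  10q - 4 = -6q + 2  ⇒  16q = 6  ⇒  q = 3/8.

q = 3/8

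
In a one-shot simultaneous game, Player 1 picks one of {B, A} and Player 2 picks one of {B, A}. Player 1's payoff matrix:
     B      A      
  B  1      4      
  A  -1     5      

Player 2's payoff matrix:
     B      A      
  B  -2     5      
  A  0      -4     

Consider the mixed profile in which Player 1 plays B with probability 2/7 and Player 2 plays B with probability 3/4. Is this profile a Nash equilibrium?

No

Given Player 1's mix p = 2/7, Player 2's payoff from B is -4/7 but from A is -10/7. Player 2 strictly prefers B, so Player 2 would not mix.
So the proposed profile is not a Nash equilibrium.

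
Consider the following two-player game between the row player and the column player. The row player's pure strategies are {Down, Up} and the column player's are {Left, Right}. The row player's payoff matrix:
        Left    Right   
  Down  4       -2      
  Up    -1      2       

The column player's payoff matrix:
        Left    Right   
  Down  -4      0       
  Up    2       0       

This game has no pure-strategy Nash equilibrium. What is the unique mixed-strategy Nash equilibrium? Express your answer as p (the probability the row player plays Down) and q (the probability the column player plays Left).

The column player's indifference between Left and Right determines the row player's mixing probability p:
  the column player's payoff to Left: p·(-4) + (1−p)·2 = -6p + 2
  the column player's payoff to Right: p·0 + (1−p)·0 = 0
  -6p + 2 = 0  ⇒  -6p = -2  ⇒  p = 1/3.
Set the row player's expected payoff from Down equal to that from Up:
  the row player's payoff to Down: q·4 + (1−q)·(-2) = 6q - 2
  the row player's payoff to Up: q·(-1) + (1−q)·2 = -3q + 2
  6q - 2 = -3q + 2  ⇒  9q = 4  ⇒  q = 4/9.

p = 1/3, q = 4/9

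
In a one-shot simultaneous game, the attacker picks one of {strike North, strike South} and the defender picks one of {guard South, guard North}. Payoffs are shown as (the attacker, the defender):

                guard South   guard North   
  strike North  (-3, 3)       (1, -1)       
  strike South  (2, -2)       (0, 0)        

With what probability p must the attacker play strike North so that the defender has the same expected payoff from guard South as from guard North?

The attacker's mix must leave the defender indifferent between guard South and guard North.
  the defender's expected payoff from guard South: p·3 + (1−p)·(-2) = 5p - 2
  the defender's expected payoff from guard North: p·(-1) + (1−p)·0 = -p
  5p - 2 = -p  ⇒  6p = 2  ⇒  p = 1/3.

p = 1/3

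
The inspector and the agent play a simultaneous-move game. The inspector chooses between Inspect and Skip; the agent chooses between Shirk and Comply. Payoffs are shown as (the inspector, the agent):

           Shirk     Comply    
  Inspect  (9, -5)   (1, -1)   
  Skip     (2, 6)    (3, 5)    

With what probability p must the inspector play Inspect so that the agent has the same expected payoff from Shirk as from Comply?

For the agent to be willing to mix, the agent must be indifferent between Shirk and Comply, which pins down the inspector's mix.
  the agent's expected payoff from Shirk: p·(-5) + (1−p)·6 = -11p + 6
  the agent's expected payoff from Comply: p·(-1) + (1−p)·5 = -6p + 5
  -11p + 6 = -6p + 5  ⇒  -5p = -1  ⇒  p = 1/5.

p = 1/5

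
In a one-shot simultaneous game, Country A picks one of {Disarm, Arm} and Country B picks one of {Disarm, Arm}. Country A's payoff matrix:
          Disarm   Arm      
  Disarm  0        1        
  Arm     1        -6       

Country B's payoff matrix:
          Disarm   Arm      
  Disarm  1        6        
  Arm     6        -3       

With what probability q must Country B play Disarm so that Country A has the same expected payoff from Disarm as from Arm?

Country B's mix must leave Country A indifferent between Disarm and Arm.
  Country A's payoff from Disarm: q·0 + (1−q)·1 = -q + 1
  Country A's payoff from Arm: q·1 + (1−q)·(-6) = 7q - 6
  -q + 1 = 7q - 6  ⇒  -8q = -7  ⇒  q = 7/8.

q = 7/8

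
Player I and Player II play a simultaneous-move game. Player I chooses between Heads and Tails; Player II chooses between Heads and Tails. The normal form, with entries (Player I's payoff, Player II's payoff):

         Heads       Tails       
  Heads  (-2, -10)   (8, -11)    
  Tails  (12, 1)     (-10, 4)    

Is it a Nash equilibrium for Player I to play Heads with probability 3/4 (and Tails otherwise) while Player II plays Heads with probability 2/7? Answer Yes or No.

No

Given Player II's mix q = 2/7, Player I's payoff from Heads is 36/7 but from Tails is -26/7. Player I strictly prefers Heads, so Player I would not mix.
So the proposed profile is not a Nash equilibrium.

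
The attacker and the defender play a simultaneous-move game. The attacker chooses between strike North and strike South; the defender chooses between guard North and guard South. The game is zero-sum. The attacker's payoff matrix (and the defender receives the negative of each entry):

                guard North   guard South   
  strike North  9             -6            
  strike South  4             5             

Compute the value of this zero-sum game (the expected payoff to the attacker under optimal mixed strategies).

v = 69/16

In a mixed equilibrium the attacker is indifferent between strike North and strike South; this condition fixes q.
  the attacker's expected payoff from strike North: q·9 + (1−q)·(-6) = 15q - 6
  the attacker's expected payoff from strike South: q·4 + (1−q)·5 = -q + 5
  15q - 6 = -q + 5  ⇒  16q = 11  ⇒  q = 11/16.
The value is the attacker's expected payoff against this mix (using strike North): (11/16)·9 + (5/16)·(-6) = 69/16.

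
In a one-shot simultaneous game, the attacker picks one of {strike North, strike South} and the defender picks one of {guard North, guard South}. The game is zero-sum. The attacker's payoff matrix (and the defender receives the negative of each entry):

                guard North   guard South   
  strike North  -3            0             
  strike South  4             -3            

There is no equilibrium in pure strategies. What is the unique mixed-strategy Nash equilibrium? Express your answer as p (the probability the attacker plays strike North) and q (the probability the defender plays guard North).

p = 7/10, q = 3/10

The defender's indifference between guard North and guard South determines the attacker's mixing probability p:
  the defender's payoff from guard North: p·3 + (1−p)·(-4) = 7p - 4
  the defender's payoff from guard South: p·0 + (1−p)·3 = -3p + 3
  7p - 4 = -3p + 3  ⇒  10p = 7  ⇒  p = 7/10.
For the attacker to be willing to mix, the attacker must be indifferent between strike North and strike South, which pins down the defender's mix.
  the attacker's payoff to strike North: q·(-3) + (1−q)·0 = -3q
  the attacker's payoff to strike South: q·4 + (1−q)·(-3) = 7q - 3
  -3q = 7q - 3  ⇒  -10q = -3  ⇒  q = 3/10.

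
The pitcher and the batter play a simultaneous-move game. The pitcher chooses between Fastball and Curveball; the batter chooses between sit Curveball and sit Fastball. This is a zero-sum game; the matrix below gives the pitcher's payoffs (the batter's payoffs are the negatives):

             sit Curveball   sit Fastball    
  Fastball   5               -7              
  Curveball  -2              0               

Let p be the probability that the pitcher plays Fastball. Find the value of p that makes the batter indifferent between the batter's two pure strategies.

The batter's indifference between sit Curveball and sit Fastball determines the pitcher's mixing probability p:
  the batter's payoff from sit Curveball: p·(-5) + (1−p)·2 = -7p + 2
  the batter's payoff from sit Fastball: p·7 + (1−p)·0 = 7p
  -7p + 2 = 7p  ⇒  -14p = -2  ⇒  p = 1/7.

p = 1/7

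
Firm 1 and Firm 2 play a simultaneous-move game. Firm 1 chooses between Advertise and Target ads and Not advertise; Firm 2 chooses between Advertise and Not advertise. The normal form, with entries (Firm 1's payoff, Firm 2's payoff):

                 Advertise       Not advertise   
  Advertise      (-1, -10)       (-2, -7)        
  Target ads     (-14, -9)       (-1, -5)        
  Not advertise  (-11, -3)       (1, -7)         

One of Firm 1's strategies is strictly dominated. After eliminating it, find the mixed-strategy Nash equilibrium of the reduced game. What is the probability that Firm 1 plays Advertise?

p = 4/7

Firm 1's strategy Target ads is strictly dominated by Not advertise: -11 > -14 and 1 > -1. Eliminate Target ads.
For Firm 2 to be willing to mix, Firm 2 must be indifferent between Advertise and Not advertise, which pins down Firm 1's mix.
  Firm 2's expected payoff from Advertise: p·(-10) + (1−p)·(-3) = -7p - 3
  Firm 2's expected payoff from Not advertise: p·(-7) + (1−p)·(-7) = -7
  -7p - 3 = -7  ⇒  -7p = -4  ⇒  p = 4/7.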